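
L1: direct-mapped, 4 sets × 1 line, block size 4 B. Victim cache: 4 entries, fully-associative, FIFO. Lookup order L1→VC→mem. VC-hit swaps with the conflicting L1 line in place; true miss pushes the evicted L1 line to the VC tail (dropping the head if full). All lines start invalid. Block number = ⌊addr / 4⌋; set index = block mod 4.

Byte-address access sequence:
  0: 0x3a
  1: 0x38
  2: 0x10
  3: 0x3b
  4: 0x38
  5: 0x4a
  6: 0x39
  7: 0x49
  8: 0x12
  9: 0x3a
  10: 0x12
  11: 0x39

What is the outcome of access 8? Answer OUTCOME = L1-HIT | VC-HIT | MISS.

  [0] addr=0x3a blk=14 s=2: MISS | VC []
  [1] addr=0x38 blk=14 s=2: L1-HIT | VC []
  [2] addr=0x10 blk=4 s=0: MISS | VC []
  [3] addr=0x3b blk=14 s=2: L1-HIT | VC []
  [4] addr=0x38 blk=14 s=2: L1-HIT | VC []
  [5] addr=0x4a blk=18 s=2: MISS | VC [14]
  [6] addr=0x39 blk=14 s=2: VC-HIT | VC [18]
  [7] addr=0x49 blk=18 s=2: VC-HIT | VC [14]
  [8] addr=0x12 blk=4 s=0: L1-HIT | VC [14]
  [9] addr=0x3a blk=14 s=2: VC-HIT | VC [18]
  [10] addr=0x12 blk=4 s=0: L1-HIT | VC [18]
  [11] addr=0x39 blk=14 s=2: L1-HIT | VC [18]

OUTCOME = L1-HIT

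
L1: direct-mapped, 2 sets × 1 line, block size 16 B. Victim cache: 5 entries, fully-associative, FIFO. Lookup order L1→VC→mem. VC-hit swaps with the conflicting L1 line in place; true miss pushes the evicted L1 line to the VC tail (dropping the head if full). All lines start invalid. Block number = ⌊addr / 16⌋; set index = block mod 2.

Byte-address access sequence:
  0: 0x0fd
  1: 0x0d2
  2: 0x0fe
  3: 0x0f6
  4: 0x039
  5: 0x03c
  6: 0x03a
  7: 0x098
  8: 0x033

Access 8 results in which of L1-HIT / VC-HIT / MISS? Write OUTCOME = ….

  [0] addr=0xfd blk=15 s=1: MISS | VC []
  [1] addr=0xd2 blk=13 s=1: MISS | VC [15]
  [2] addr=0xfe blk=15 s=1: VC-HIT | VC [13]
  [3] addr=0xf6 blk=15 s=1: L1-HIT | VC [13]
  [4] addr=0x39 blk=3 s=1: MISS | VC [13, 15]
  [5] addr=0x3c blk=3 s=1: L1-HIT | VC [13, 15]
  [6] addr=0x3a blk=3 s=1: L1-HIT | VC [13, 15]
  [7] addr=0x98 blk=9 s=1: MISS | VC [13, 15, 3]
  [8] addr=0x33 blk=3 s=1: VC-HIT | VC [13, 15, 9]

OUTCOME = VC-HIT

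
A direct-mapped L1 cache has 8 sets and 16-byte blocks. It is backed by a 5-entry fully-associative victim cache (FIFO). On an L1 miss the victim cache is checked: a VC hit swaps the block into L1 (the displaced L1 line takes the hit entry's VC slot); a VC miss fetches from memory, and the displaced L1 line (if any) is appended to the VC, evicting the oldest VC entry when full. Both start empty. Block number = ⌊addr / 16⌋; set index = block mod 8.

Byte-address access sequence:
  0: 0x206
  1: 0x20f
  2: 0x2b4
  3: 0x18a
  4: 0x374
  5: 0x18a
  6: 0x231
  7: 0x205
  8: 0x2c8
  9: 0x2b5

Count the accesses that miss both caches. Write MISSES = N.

MISSES = 6

0: 0x206 (blk 32, set 0) → MISS  vc=[]
1: 0x20f (blk 32, set 0) → L1-HIT  vc=[]
2: 0x2b4 (blk 43, set 3) → MISS  vc=[]
3: 0x18a (blk 24, set 0) → MISS  vc=[32]
4: 0x374 (blk 55, set 7) → MISS  vc=[32]
5: 0x18a (blk 24, set 0) → L1-HIT  vc=[32]
6: 0x231 (blk 35, set 3) → MISS  vc=[32, 43]
7: 0x205 (blk 32, set 0) → VC-HIT  vc=[24, 43]
8: 0x2c8 (blk 44, set 4) → MISS  vc=[24, 43]
9: 0x2b5 (blk 43, set 3) → VC-HIT  vc=[24, 35]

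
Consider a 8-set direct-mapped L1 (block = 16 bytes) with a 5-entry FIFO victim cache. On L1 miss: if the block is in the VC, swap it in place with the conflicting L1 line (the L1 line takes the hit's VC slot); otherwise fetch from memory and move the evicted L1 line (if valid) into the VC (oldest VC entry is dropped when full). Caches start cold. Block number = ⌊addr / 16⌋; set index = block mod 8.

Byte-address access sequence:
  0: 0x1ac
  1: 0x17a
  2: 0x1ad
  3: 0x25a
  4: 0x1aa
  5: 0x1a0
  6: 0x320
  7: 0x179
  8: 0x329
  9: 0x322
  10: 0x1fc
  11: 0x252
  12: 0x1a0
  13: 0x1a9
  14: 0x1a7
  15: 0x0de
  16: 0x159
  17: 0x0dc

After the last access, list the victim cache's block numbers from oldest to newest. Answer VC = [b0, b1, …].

VC = [50, 23, 37, 21]

#0 0x1ac→b26/s2 MISS; vc=[]
#1 0x17a→b23/s7 MISS; vc=[]
#2 0x1ad→b26/s2 L1-HIT; vc=[]
#3 0x25a→b37/s5 MISS; vc=[]
#4 0x1aa→b26/s2 L1-HIT; vc=[]
#5 0x1a0→b26/s2 L1-HIT; vc=[]
#6 0x320→b50/s2 MISS; vc=[26]
#7 0x179→b23/s7 L1-HIT; vc=[26]
#8 0x329→b50/s2 L1-HIT; vc=[26]
#9 0x322→b50/s2 L1-HIT; vc=[26]
#10 0x1fc→b31/s7 MISS; vc=[26,23]
#11 0x252→b37/s5 L1-HIT; vc=[26,23]
#12 0x1a0→b26/s2 VC-HIT; vc=[50,23]
#13 0x1a9→b26/s2 L1-HIT; vc=[50,23]
#14 0x1a7→b26/s2 L1-HIT; vc=[50,23]
#15 0xde→b13/s5 MISS; vc=[50,23,37]
#16 0x159→b21/s5 MISS; vc=[50,23,37,13]
#17 0xdc→b13/s5 VC-HIT; vc=[50,23,37,21]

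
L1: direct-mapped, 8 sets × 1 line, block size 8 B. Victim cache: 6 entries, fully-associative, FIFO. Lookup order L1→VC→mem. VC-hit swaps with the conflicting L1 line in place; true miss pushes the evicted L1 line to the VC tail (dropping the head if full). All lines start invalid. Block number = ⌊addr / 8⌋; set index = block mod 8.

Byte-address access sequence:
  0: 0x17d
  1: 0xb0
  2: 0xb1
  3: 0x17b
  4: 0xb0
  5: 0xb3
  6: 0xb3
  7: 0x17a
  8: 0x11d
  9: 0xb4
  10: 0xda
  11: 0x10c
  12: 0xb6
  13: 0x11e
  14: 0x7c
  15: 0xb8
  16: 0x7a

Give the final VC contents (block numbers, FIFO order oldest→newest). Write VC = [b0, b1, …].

#0 0x17d→b47/s7 MISS; vc=[]
#1 0xb0→b22/s6 MISS; vc=[]
#2 0xb1→b22/s6 L1-HIT; vc=[]
#3 0x17b→b47/s7 L1-HIT; vc=[]
#4 0xb0→b22/s6 L1-HIT; vc=[]
#5 0xb3→b22/s6 L1-HIT; vc=[]
#6 0xb3→b22/s6 L1-HIT; vc=[]
#7 0x17a→b47/s7 L1-HIT; vc=[]
#8 0x11d→b35/s3 MISS; vc=[]
#9 0xb4→b22/s6 L1-HIT; vc=[]
#10 0xda→b27/s3 MISS; vc=[35]
#11 0x10c→b33/s1 MISS; vc=[35]
#12 0xb6→b22/s6 L1-HIT; vc=[35]
#13 0x11e→b35/s3 VC-HIT; vc=[27]
#14 0x7c→b15/s7 MISS; vc=[27,47]
#15 0xb8→b23/s7 MISS; vc=[27,47,15]
#16 0x7a→b15/s7 VC-HIT; vc=[27,47,23]

VC = [27, 47, 23]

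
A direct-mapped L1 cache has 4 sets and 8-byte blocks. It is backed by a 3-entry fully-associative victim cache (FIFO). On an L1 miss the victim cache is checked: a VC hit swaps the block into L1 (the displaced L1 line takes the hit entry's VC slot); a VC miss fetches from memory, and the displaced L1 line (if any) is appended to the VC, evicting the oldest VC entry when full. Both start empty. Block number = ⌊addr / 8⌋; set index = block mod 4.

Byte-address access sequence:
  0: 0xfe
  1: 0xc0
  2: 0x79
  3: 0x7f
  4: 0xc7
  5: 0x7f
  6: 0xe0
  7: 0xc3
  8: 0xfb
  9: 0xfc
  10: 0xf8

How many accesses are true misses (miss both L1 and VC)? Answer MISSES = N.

0: 0xfe (blk 31, set 3) → MISS  vc=[]
1: 0xc0 (blk 24, set 0) → MISS  vc=[]
2: 0x79 (blk 15, set 3) → MISS  vc=[31]
3: 0x7f (blk 15, set 3) → L1-HIT  vc=[31]
4: 0xc7 (blk 24, set 0) → L1-HIT  vc=[31]
5: 0x7f (blk 15, set 3) → L1-HIT  vc=[31]
6: 0xe0 (blk 28, set 0) → MISS  vc=[31, 24]
7: 0xc3 (blk 24, set 0) → VC-HIT  vc=[31, 28]
8: 0xfb (blk 31, set 3) → VC-HIT  vc=[15, 28]
9: 0xfc (blk 31, set 3) → L1-HIT  vc=[15, 28]
10: 0xf8 (blk 31, set 3) → L1-HIT  vc=[15, 28]

MISSES = 4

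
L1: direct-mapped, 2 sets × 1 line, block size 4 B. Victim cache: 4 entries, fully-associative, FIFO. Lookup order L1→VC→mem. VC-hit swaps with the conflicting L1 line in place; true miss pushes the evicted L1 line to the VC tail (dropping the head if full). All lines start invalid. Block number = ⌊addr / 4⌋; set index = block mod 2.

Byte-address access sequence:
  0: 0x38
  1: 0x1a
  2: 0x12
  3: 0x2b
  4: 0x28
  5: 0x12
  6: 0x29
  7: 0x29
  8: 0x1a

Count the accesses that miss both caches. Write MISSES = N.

  [0] addr=0x38 blk=14 s=0: MISS | VC []
  [1] addr=0x1a blk=6 s=0: MISS | VC [14]
  [2] addr=0x12 blk=4 s=0: MISS | VC [14, 6]
  [3] addr=0x2b blk=10 s=0: MISS | VC [14, 6, 4]
  [4] addr=0x28 blk=10 s=0: L1-HIT | VC [14, 6, 4]
  [5] addr=0x12 blk=4 s=0: VC-HIT | VC [14, 6, 10]
  [6] addr=0x29 blk=10 s=0: VC-HIT | VC [14, 6, 4]
  [7] addr=0x29 blk=10 s=0: L1-HIT | VC [14, 6, 4]
  [8] addr=0x1a blk=6 s=0: VC-HIT | VC [14, 10, 4]

MISSES = 4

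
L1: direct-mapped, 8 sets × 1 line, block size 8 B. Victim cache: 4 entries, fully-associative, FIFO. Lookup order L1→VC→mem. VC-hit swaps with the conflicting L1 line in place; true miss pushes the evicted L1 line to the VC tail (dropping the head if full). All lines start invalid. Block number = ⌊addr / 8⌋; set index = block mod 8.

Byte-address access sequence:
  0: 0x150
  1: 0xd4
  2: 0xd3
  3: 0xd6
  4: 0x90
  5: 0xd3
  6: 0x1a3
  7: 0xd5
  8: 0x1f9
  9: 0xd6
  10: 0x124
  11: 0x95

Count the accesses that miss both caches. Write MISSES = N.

  [0] addr=0x150 blk=42 s=2: MISS | VC []
  [1] addr=0xd4 blk=26 s=2: MISS | VC [42]
  [2] addr=0xd3 blk=26 s=2: L1-HIT | VC [42]
  [3] addr=0xd6 blk=26 s=2: L1-HIT | VC [42]
  [4] addr=0x90 blk=18 s=2: MISS | VC [42, 26]
  [5] addr=0xd3 blk=26 s=2: VC-HIT | VC [42, 18]
  [6] addr=0x1a3 blk=52 s=4: MISS | VC [42, 18]
  [7] addr=0xd5 blk=26 s=2: L1-HIT | VC [42, 18]
  [8] addr=0x1f9 blk=63 s=7: MISS | VC [42, 18]
  [9] addr=0xd6 blk=26 s=2: L1-HIT | VC [42, 18]
  [10] addr=0x124 blk=36 s=4: MISS | VC [42, 18, 52]
  [11] addr=0x95 blk=18 s=2: VC-HIT | VC [42, 26, 52]

MISSES = 6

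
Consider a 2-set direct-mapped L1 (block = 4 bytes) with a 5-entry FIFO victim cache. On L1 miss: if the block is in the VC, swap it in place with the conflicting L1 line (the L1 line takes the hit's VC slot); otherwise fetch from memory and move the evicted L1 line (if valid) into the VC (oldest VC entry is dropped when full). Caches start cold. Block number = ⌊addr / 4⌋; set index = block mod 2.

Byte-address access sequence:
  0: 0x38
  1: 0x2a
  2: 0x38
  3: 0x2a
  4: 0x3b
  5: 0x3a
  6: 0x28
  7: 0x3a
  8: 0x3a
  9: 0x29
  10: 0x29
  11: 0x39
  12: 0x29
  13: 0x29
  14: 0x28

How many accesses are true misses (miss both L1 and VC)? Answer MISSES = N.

#0 0x38→b14/s0 MISS; vc=[]
#1 0x2a→b10/s0 MISS; vc=[14]
#2 0x38→b14/s0 VC-HIT; vc=[10]
#3 0x2a→b10/s0 VC-HIT; vc=[14]
#4 0x3b→b14/s0 VC-HIT; vc=[10]
#5 0x3a→b14/s0 L1-HIT; vc=[10]
#6 0x28→b10/s0 VC-HIT; vc=[14]
#7 0x3a→b14/s0 VC-HIT; vc=[10]
#8 0x3a→b14/s0 L1-HIT; vc=[10]
#9 0x29→b10/s0 VC-HIT; vc=[14]
#10 0x29→b10/s0 L1-HIT; vc=[14]
#11 0x39→b14/s0 VC-HIT; vc=[10]
#12 0x29→b10/s0 VC-HIT; vc=[14]
#13 0x29→b10/s0 L1-HIT; vc=[14]
#14 0x28→b10/s0 L1-HIT; vc=[14]

MISSES = 2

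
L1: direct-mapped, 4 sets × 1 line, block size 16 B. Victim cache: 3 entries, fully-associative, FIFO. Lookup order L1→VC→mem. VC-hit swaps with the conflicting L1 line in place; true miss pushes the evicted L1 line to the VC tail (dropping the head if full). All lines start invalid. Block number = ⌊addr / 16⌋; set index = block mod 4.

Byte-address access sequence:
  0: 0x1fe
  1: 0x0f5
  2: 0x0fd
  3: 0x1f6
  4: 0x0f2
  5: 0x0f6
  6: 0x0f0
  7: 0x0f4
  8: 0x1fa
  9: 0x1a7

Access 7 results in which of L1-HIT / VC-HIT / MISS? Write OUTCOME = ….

OUTCOME = L1-HIT

#0 0x1fe→b31/s3 MISS; vc=[]
#1 0xf5→b15/s3 MISS; vc=[31]
#2 0xfd→b15/s3 L1-HIT; vc=[31]
#3 0x1f6→b31/s3 VC-HIT; vc=[15]
#4 0xf2→b15/s3 VC-HIT; vc=[31]
#5 0xf6→b15/s3 L1-HIT; vc=[31]
#6 0xf0→b15/s3 L1-HIT; vc=[31]
#7 0xf4→b15/s3 L1-HIT; vc=[31]
#8 0x1fa→b31/s3 VC-HIT; vc=[15]
#9 0x1a7→b26/s2 MISS; vc=[15]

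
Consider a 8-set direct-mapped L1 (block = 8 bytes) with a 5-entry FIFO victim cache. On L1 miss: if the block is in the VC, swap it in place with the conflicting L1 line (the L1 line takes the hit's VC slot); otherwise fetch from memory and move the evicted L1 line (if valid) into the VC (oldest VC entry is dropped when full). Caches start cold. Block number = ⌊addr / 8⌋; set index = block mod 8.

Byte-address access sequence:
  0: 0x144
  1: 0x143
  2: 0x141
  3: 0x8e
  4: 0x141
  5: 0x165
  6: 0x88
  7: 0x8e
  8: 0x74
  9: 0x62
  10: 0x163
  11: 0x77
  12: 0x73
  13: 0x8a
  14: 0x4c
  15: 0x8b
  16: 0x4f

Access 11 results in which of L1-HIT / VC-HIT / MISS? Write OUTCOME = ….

  [0] addr=0x144 blk=40 s=0: MISS | VC []
  [1] addr=0x143 blk=40 s=0: L1-HIT | VC []
  [2] addr=0x141 blk=40 s=0: L1-HIT | VC []
  [3] addr=0x8e blk=17 s=1: MISS | VC []
  [4] addr=0x141 blk=40 s=0: L1-HIT | VC []
  [5] addr=0x165 blk=44 s=4: MISS | VC []
  [6] addr=0x88 blk=17 s=1: L1-HIT | VC []
  [7] addr=0x8e blk=17 s=1: L1-HIT | VC []
  [8] addr=0x74 blk=14 s=6: MISS | VC []
  [9] addr=0x62 blk=12 s=4: MISS | VC [44]
  [10] addr=0x163 blk=44 s=4: VC-HIT | VC [12]
  [11] addr=0x77 blk=14 s=6: L1-HIT | VC [12]
  [12] addr=0x73 blk=14 s=6: L1-HIT | VC [12]
  [13] addr=0x8a blk=17 s=1: L1-HIT | VC [12]
  [14] addr=0x4c blk=9 s=1: MISS | VC [12, 17]
  [15] addr=0x8b blk=17 s=1: VC-HIT | VC [12, 9]
  [16] addr=0x4f blk=9 s=1: VC-HIT | VC [12, 17]

OUTCOME = L1-HIT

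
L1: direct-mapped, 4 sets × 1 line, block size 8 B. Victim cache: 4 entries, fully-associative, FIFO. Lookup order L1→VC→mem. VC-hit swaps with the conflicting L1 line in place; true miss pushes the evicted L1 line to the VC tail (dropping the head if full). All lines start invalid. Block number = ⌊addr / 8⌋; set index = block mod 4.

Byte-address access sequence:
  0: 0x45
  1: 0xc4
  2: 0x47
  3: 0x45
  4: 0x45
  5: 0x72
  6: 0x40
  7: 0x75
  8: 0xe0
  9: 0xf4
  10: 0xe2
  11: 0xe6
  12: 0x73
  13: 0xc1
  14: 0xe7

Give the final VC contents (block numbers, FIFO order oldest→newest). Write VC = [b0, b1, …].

  [0] addr=0x45 blk=8 s=0: MISS | VC []
  [1] addr=0xc4 blk=24 s=0: MISS | VC [8]
  [2] addr=0x47 blk=8 s=0: VC-HIT | VC [24]
  [3] addr=0x45 blk=8 s=0: L1-HIT | VC [24]
  [4] addr=0x45 blk=8 s=0: L1-HIT | VC [24]
  [5] addr=0x72 blk=14 s=2: MISS | VC [24]
  [6] addr=0x40 blk=8 s=0: L1-HIT | VC [24]
  [7] addr=0x75 blk=14 s=2: L1-HIT | VC [24]
  [8] addr=0xe0 blk=28 s=0: MISS | VC [24, 8]
  [9] addr=0xf4 blk=30 s=2: MISS | VC [24, 8, 14]
  [10] addr=0xe2 blk=28 s=0: L1-HIT | VC [24, 8, 14]
  [11] addr=0xe6 blk=28 s=0: L1-HIT | VC [24, 8, 14]
  [12] addr=0x73 blk=14 s=2: VC-HIT | VC [24, 8, 30]
  [13] addr=0xc1 blk=24 s=0: VC-HIT | VC [28, 8, 30]
  [14] addr=0xe7 blk=28 s=0: VC-HIT | VC [24, 8, 30]

VC = [24, 8, 30]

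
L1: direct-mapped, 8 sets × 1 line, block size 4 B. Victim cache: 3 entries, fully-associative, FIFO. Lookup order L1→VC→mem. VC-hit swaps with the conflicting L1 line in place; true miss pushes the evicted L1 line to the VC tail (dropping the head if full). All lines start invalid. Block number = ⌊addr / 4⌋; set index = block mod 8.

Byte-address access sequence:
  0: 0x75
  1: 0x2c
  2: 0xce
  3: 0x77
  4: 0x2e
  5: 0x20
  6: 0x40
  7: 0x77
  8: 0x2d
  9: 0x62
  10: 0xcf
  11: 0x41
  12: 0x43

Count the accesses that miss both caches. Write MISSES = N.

MISSES = 6

0: 0x75 (blk 29, set 5) → MISS  vc=[]
1: 0x2c (blk 11, set 3) → MISS  vc=[]
2: 0xce (blk 51, set 3) → MISS  vc=[11]
3: 0x77 (blk 29, set 5) → L1-HIT  vc=[11]
4: 0x2e (blk 11, set 3) → VC-HIT  vc=[51]
5: 0x20 (blk 8, set 0) → MISS  vc=[51]
6: 0x40 (blk 16, set 0) → MISS  vc=[51, 8]
7: 0x77 (blk 29, set 5) → L1-HIT  vc=[51, 8]
8: 0x2d (blk 11, set 3) → L1-HIT  vc=[51, 8]
9: 0x62 (blk 24, set 0) → MISS  vc=[51, 8, 16]
10: 0xcf (blk 51, set 3) → VC-HIT  vc=[11, 8, 16]
11: 0x41 (blk 16, set 0) → VC-HIT  vc=[11, 8, 24]
12: 0x43 (blk 16, set 0) → L1-HIT  vc=[11, 8, 24]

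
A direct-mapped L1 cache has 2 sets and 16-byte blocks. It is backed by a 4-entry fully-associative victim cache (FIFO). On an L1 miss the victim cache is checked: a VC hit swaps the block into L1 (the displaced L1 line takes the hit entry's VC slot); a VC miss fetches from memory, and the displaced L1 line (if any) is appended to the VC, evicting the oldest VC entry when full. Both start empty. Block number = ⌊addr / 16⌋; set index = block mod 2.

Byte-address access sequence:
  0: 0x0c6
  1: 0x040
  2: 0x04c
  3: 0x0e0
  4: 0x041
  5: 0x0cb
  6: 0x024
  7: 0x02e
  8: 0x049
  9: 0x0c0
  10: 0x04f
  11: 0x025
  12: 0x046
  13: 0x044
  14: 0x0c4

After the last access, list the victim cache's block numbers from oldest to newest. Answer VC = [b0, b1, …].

VC = [2, 14, 4]

0: 0xc6 (blk 12, set 0) → MISS  vc=[]
1: 0x40 (blk 4, set 0) → MISS  vc=[12]
2: 0x4c (blk 4, set 0) → L1-HIT  vc=[12]
3: 0xe0 (blk 14, set 0) → MISS  vc=[12, 4]
4: 0x41 (blk 4, set 0) → VC-HIT  vc=[12, 14]
5: 0xcb (blk 12, set 0) → VC-HIT  vc=[4, 14]
6: 0x24 (blk 2, set 0) → MISS  vc=[4, 14, 12]
7: 0x2e (blk 2, set 0) → L1-HIT  vc=[4, 14, 12]
8: 0x49 (blk 4, set 0) → VC-HIT  vc=[2, 14, 12]
9: 0xc0 (blk 12, set 0) → VC-HIT  vc=[2, 14, 4]
10: 0x4f (blk 4, set 0) → VC-HIT  vc=[2, 14, 12]
11: 0x25 (blk 2, set 0) → VC-HIT  vc=[4, 14, 12]
12: 0x46 (blk 4, set 0) → VC-HIT  vc=[2, 14, 12]
13: 0x44 (blk 4, set 0) → L1-HIT  vc=[2, 14, 12]
14: 0xc4 (blk 12, set 0) → VC-HIT  vc=[2, 14, 4]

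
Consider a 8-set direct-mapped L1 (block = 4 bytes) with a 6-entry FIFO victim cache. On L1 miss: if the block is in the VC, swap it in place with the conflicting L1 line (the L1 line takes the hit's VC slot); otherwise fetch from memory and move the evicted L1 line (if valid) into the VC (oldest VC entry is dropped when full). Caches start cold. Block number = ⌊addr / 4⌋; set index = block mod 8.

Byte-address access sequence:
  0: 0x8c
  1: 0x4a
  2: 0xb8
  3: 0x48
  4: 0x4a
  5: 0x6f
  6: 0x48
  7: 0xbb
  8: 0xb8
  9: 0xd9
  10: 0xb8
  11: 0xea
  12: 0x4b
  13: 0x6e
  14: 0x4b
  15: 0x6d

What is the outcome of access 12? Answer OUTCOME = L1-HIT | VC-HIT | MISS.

OUTCOME = VC-HIT

  [0] addr=0x8c blk=35 s=3: MISS | VC []
  [1] addr=0x4a blk=18 s=2: MISS | VC []
  [2] addr=0xb8 blk=46 s=6: MISS | VC []
  [3] addr=0x48 blk=18 s=2: L1-HIT | VC []
  [4] addr=0x4a blk=18 s=2: L1-HIT | VC []
  [5] addr=0x6f blk=27 s=3: MISS | VC [35]
  [6] addr=0x48 blk=18 s=2: L1-HIT | VC [35]
  [7] addr=0xbb blk=46 s=6: L1-HIT | VC [35]
  [8] addr=0xb8 blk=46 s=6: L1-HIT | VC [35]
  [9] addr=0xd9 blk=54 s=6: MISS | VC [35, 46]
  [10] addr=0xb8 blk=46 s=6: VC-HIT | VC [35, 54]
  [11] addr=0xea blk=58 s=2: MISS | VC [35, 54, 18]
  [12] addr=0x4b blk=18 s=2: VC-HIT | VC [35, 54, 58]
  [13] addr=0x6e blk=27 s=3: L1-HIT | VC [35, 54, 58]
  [14] addr=0x4b blk=18 s=2: L1-HIT | VC [35, 54, 58]
  [15] addr=0x6d blk=27 s=3: L1-HIT | VC [35, 54, 58]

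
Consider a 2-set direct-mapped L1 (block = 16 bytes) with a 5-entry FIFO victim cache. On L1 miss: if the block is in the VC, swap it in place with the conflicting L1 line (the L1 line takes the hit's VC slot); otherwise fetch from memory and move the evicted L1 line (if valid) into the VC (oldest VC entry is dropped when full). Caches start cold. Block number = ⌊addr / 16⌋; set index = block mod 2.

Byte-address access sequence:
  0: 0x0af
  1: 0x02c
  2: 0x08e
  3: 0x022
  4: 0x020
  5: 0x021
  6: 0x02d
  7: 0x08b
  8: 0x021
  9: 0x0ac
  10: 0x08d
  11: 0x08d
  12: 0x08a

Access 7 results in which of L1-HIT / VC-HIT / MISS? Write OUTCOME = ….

  [0] addr=0xaf blk=10 s=0: MISS | VC []
  [1] addr=0x2c blk=2 s=0: MISS | VC [10]
  [2] addr=0x8e blk=8 s=0: MISS | VC [10, 2]
  [3] addr=0x22 blk=2 s=0: VC-HIT | VC [10, 8]
  [4] addr=0x20 blk=2 s=0: L1-HIT | VC [10, 8]
  [5] addr=0x21 blk=2 s=0: L1-HIT | VC [10, 8]
  [6] addr=0x2d blk=2 s=0: L1-HIT | VC [10, 8]
  [7] addr=0x8b blk=8 s=0: VC-HIT | VC [10, 2]
  [8] addr=0x21 blk=2 s=0: VC-HIT | VC [10, 8]
  [9] addr=0xac blk=10 s=0: VC-HIT | VC [2, 8]
  [10] addr=0x8d blk=8 s=0: VC-HIT | VC [2, 10]
  [11] addr=0x8d blk=8 s=0: L1-HIT | VC [2, 10]
  [12] addr=0x8a blk=8 s=0: L1-HIT | VC [2, 10]

OUTCOME = VC-HIT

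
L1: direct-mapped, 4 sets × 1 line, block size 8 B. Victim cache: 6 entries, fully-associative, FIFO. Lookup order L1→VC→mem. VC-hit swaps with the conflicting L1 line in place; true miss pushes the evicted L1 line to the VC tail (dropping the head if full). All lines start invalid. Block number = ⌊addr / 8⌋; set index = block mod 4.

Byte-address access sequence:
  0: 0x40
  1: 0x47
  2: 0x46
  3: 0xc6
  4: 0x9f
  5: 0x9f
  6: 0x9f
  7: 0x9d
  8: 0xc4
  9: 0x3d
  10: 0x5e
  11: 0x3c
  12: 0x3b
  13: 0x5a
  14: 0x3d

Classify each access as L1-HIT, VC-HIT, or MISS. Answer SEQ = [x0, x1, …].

SEQ = [MISS, L1-HIT, L1-HIT, MISS, MISS, L1-HIT, L1-HIT, L1-HIT, L1-HIT, MISS, MISS, VC-HIT, L1-HIT, VC-HIT, VC-HIT]

0: 0x40 (blk 8, set 0) → MISS  vc=[]
1: 0x47 (blk 8, set 0) → L1-HIT  vc=[]
2: 0x46 (blk 8, set 0) → L1-HIT  vc=[]
3: 0xc6 (blk 24, set 0) → MISS  vc=[8]
4: 0x9f (blk 19, set 3) → MISS  vc=[8]
5: 0x9f (blk 19, set 3) → L1-HIT  vc=[8]
6: 0x9f (blk 19, set 3) → L1-HIT  vc=[8]
7: 0x9d (blk 19, set 3) → L1-HIT  vc=[8]
8: 0xc4 (blk 24, set 0) → L1-HIT  vc=[8]
9: 0x3d (blk 7, set 3) → MISS  vc=[8, 19]
10: 0x5e (blk 11, set 3) → MISS  vc=[8, 19, 7]
11: 0x3c (blk 7, set 3) → VC-HIT  vc=[8, 19, 11]
12: 0x3b (blk 7, set 3) → L1-HIT  vc=[8, 19, 11]
13: 0x5a (blk 11, set 3) → VC-HIT  vc=[8, 19, 7]
14: 0x3d (blk 7, set 3) → VC-HIT  vc=[8, 19, 11]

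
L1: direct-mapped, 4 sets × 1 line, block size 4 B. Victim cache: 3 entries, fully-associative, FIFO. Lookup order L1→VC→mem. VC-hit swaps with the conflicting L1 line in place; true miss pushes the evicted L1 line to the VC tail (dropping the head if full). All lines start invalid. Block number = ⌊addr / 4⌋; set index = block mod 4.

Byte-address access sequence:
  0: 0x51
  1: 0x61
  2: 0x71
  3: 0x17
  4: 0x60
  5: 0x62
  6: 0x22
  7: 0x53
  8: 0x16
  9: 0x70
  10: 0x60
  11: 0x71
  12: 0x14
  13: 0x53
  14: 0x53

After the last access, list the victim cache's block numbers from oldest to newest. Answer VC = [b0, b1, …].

VC = [8, 28, 24]

0: 0x51 (blk 20, set 0) → MISS  vc=[]
1: 0x61 (blk 24, set 0) → MISS  vc=[20]
2: 0x71 (blk 28, set 0) → MISS  vc=[20, 24]
3: 0x17 (blk 5, set 1) → MISS  vc=[20, 24]
4: 0x60 (blk 24, set 0) → VC-HIT  vc=[20, 28]
5: 0x62 (blk 24, set 0) → L1-HIT  vc=[20, 28]
6: 0x22 (blk 8, set 0) → MISS  vc=[20, 28, 24]
7: 0x53 (blk 20, set 0) → VC-HIT  vc=[8, 28, 24]
8: 0x16 (blk 5, set 1) → L1-HIT  vc=[8, 28, 24]
9: 0x70 (blk 28, set 0) → VC-HIT  vc=[8, 20, 24]
10: 0x60 (blk 24, set 0) → VC-HIT  vc=[8, 20, 28]
11: 0x71 (blk 28, set 0) → VC-HIT  vc=[8, 20, 24]
12: 0x14 (blk 5, set 1) → L1-HIT  vc=[8, 20, 24]
13: 0x53 (blk 20, set 0) → VC-HIT  vc=[8, 28, 24]
14: 0x53 (blk 20, set 0) → L1-HIT  vc=[8, 28, 24]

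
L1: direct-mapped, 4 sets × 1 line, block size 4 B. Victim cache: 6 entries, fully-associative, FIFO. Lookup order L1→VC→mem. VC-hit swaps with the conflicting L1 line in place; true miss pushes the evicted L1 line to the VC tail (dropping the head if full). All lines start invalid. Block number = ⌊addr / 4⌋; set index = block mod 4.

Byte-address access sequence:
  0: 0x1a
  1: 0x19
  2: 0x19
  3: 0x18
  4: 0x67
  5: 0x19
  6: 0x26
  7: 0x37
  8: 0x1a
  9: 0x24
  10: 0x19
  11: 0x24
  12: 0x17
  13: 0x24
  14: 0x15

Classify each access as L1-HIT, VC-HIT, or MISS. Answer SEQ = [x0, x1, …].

SEQ = [MISS, L1-HIT, L1-HIT, L1-HIT, MISS, L1-HIT, MISS, MISS, L1-HIT, VC-HIT, L1-HIT, L1-HIT, MISS, VC-HIT, VC-HIT]

  [0] addr=0x1a blk=6 s=2: MISS | VC []
  [1] addr=0x19 blk=6 s=2: L1-HIT | VC []
  [2] addr=0x19 blk=6 s=2: L1-HIT | VC []
  [3] addr=0x18 blk=6 s=2: L1-HIT | VC []
  [4] addr=0x67 blk=25 s=1: MISS | VC []
  [5] addr=0x19 blk=6 s=2: L1-HIT | VC []
  [6] addr=0x26 blk=9 s=1: MISS | VC [25]
  [7] addr=0x37 blk=13 s=1: MISS | VC [25, 9]
  [8] addr=0x1a blk=6 s=2: L1-HIT | VC [25, 9]
  [9] addr=0x24 blk=9 s=1: VC-HIT | VC [25, 13]
  [10] addr=0x19 blk=6 s=2: L1-HIT | VC [25, 13]
  [11] addr=0x24 blk=9 s=1: L1-HIT | VC [25, 13]
  [12] addr=0x17 blk=5 s=1: MISS | VC [25, 13, 9]
  [13] addr=0x24 blk=9 s=1: VC-HIT | VC [25, 13, 5]
  [14] addr=0x15 blk=5 s=1: VC-HIT | VC [25, 13, 9]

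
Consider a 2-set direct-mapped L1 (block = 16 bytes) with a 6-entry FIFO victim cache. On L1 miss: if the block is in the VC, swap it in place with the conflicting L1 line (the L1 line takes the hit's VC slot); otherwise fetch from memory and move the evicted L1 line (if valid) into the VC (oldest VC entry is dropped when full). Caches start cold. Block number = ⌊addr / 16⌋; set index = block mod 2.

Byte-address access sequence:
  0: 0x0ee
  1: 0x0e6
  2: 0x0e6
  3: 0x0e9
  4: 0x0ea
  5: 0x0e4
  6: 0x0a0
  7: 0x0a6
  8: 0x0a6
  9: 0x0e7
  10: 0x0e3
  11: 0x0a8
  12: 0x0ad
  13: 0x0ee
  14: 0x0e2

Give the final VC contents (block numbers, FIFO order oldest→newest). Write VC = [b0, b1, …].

  [0] addr=0xee blk=14 s=0: MISS | VC []
  [1] addr=0xe6 blk=14 s=0: L1-HIT | VC []
  [2] addr=0xe6 blk=14 s=0: L1-HIT | VC []
  [3] addr=0xe9 blk=14 s=0: L1-HIT | VC []
  [4] addr=0xea blk=14 s=0: L1-HIT | VC []
  [5] addr=0xe4 blk=14 s=0: L1-HIT | VC []
  [6] addr=0xa0 blk=10 s=0: MISS | VC [14]
  [7] addr=0xa6 blk=10 s=0: L1-HIT | VC [14]
  [8] addr=0xa6 blk=10 s=0: L1-HIT | VC [14]
  [9] addr=0xe7 blk=14 s=0: VC-HIT | VC [10]
  [10] addr=0xe3 blk=14 s=0: L1-HIT | VC [10]
  [11] addr=0xa8 blk=10 s=0: VC-HIT | VC [14]
  [12] addr=0xad blk=10 s=0: L1-HIT | VC [14]
  [13] addr=0xee blk=14 s=0: VC-HIT | VC [10]
  [14] addr=0xe2 blk=14 s=0: L1-HIT | VC [10]

VC = [10]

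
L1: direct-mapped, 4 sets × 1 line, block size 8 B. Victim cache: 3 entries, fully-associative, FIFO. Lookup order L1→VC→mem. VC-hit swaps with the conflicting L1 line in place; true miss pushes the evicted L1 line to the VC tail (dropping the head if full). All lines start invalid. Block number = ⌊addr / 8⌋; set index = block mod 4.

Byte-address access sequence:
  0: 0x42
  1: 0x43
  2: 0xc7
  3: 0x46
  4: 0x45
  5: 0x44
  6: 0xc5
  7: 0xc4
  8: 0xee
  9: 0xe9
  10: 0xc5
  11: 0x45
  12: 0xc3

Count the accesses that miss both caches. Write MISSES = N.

MISSES = 3

0: 0x42 (blk 8, set 0) → MISS  vc=[]
1: 0x43 (blk 8, set 0) → L1-HIT  vc=[]
2: 0xc7 (blk 24, set 0) → MISS  vc=[8]
3: 0x46 (blk 8, set 0) → VC-HIT  vc=[24]
4: 0x45 (blk 8, set 0) → L1-HIT  vc=[24]
5: 0x44 (blk 8, set 0) → L1-HIT  vc=[24]
6: 0xc5 (blk 24, set 0) → VC-HIT  vc=[8]
7: 0xc4 (blk 24, set 0) → L1-HIT  vc=[8]
8: 0xee (blk 29, set 1) → MISS  vc=[8]
9: 0xe9 (blk 29, set 1) → L1-HIT  vc=[8]
10: 0xc5 (blk 24, set 0) → L1-HIT  vc=[8]
11: 0x45 (blk 8, set 0) → VC-HIT  vc=[24]
12: 0xc3 (blk 24, set 0) → VC-HIT  vc=[8]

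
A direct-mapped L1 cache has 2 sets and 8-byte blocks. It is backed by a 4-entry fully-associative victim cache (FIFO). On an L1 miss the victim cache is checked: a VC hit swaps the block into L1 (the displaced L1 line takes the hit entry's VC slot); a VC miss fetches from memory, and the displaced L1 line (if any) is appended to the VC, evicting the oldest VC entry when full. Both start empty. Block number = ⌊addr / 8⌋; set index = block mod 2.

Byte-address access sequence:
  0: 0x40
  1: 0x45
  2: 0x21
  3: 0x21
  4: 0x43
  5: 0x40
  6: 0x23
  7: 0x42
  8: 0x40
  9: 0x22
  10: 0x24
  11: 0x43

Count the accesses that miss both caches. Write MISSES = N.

#0 0x40→b8/s0 MISS; vc=[]
#1 0x45→b8/s0 L1-HIT; vc=[]
#2 0x21→b4/s0 MISS; vc=[8]
#3 0x21→b4/s0 L1-HIT; vc=[8]
#4 0x43→b8/s0 VC-HIT; vc=[4]
#5 0x40→b8/s0 L1-HIT; vc=[4]
#6 0x23→b4/s0 VC-HIT; vc=[8]
#7 0x42→b8/s0 VC-HIT; vc=[4]
#8 0x40→b8/s0 L1-HIT; vc=[4]
#9 0x22→b4/s0 VC-HIT; vc=[8]
#10 0x24→b4/s0 L1-HIT; vc=[8]
#11 0x43→b8/s0 VC-HIT; vc=[4]

MISSES = 2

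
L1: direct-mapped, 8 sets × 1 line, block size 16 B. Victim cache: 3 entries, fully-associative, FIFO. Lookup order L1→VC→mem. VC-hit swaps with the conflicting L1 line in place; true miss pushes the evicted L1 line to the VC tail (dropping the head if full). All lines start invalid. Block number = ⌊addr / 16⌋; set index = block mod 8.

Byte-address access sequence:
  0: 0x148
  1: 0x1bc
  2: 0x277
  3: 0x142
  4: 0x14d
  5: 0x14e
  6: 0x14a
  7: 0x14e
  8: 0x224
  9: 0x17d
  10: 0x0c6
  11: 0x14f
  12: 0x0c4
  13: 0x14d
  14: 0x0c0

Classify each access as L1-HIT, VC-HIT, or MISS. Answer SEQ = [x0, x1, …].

#0 0x148→b20/s4 MISS; vc=[]
#1 0x1bc→b27/s3 MISS; vc=[]
#2 0x277→b39/s7 MISS; vc=[]
#3 0x142→b20/s4 L1-HIT; vc=[]
#4 0x14d→b20/s4 L1-HIT; vc=[]
#5 0x14e→b20/s4 L1-HIT; vc=[]
#6 0x14a→b20/s4 L1-HIT; vc=[]
#7 0x14e→b20/s4 L1-HIT; vc=[]
#8 0x224→b34/s2 MISS; vc=[]
#9 0x17d→b23/s7 MISS; vc=[39]
#10 0xc6→b12/s4 MISS; vc=[39,20]
#11 0x14f→b20/s4 VC-HIT; vc=[39,12]
#12 0xc4→b12/s4 VC-HIT; vc=[39,20]
#13 0x14d→b20/s4 VC-HIT; vc=[39,12]
#14 0xc0→b12/s4 VC-HIT; vc=[39,20]

SEQ = [MISS, MISS, MISS, L1-HIT, L1-HIT, L1-HIT, L1-HIT, L1-HIT, MISS, MISS, MISS, VC-HIT, VC-HIT, VC-HIT, VC-HIT]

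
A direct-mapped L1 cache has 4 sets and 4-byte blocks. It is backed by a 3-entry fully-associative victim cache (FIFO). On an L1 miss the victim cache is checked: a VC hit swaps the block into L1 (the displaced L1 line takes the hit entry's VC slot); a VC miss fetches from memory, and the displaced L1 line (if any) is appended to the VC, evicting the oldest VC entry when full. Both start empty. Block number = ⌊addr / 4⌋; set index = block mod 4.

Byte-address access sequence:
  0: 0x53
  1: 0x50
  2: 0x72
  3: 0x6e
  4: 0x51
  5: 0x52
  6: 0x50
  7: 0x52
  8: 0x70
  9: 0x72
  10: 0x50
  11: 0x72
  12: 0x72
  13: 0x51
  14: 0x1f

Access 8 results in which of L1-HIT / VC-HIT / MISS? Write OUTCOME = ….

OUTCOME = VC-HIT

#0 0x53→b20/s0 MISS; vc=[]
#1 0x50→b20/s0 L1-HIT; vc=[]
#2 0x72→b28/s0 MISS; vc=[20]
#3 0x6e→b27/s3 MISS; vc=[20]
#4 0x51→b20/s0 VC-HIT; vc=[28]
#5 0x52→b20/s0 L1-HIT; vc=[28]
#6 0x50→b20/s0 L1-HIT; vc=[28]
#7 0x52→b20/s0 L1-HIT; vc=[28]
#8 0x70→b28/s0 VC-HIT; vc=[20]
#9 0x72→b28/s0 L1-HIT; vc=[20]
#10 0x50→b20/s0 VC-HIT; vc=[28]
#11 0x72→b28/s0 VC-HIT; vc=[20]
#12 0x72→b28/s0 L1-HIT; vc=[20]
#13 0x51→b20/s0 VC-HIT; vc=[28]
#14 0x1f→b7/s3 MISS; vc=[28,27]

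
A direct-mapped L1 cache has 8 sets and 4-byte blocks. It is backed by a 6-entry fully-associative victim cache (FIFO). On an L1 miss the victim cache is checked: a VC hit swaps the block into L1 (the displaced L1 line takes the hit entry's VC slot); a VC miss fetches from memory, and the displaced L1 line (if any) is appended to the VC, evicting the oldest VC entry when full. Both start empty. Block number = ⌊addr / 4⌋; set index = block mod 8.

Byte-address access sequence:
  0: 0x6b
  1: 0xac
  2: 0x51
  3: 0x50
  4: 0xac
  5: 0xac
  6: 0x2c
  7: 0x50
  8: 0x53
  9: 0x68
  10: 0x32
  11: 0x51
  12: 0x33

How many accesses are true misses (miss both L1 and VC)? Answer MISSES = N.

  [0] addr=0x6b blk=26 s=2: MISS | VC []
  [1] addr=0xac blk=43 s=3: MISS | VC []
  [2] addr=0x51 blk=20 s=4: MISS | VC []
  [3] addr=0x50 blk=20 s=4: L1-HIT | VC []
  [4] addr=0xac blk=43 s=3: L1-HIT | VC []
  [5] addr=0xac blk=43 s=3: L1-HIT | VC []
  [6] addr=0x2c blk=11 s=3: MISS | VC [43]
  [7] addr=0x50 blk=20 s=4: L1-HIT | VC [43]
  [8] addr=0x53 blk=20 s=4: L1-HIT | VC [43]
  [9] addr=0x68 blk=26 s=2: L1-HIT | VC [43]
  [10] addr=0x32 blk=12 s=4: MISS | VC [43, 20]
  [11] addr=0x51 blk=20 s=4: VC-HIT | VC [43, 12]
  [12] addr=0x33 blk=12 s=4: VC-HIT | VC [43, 20]

MISSES = 5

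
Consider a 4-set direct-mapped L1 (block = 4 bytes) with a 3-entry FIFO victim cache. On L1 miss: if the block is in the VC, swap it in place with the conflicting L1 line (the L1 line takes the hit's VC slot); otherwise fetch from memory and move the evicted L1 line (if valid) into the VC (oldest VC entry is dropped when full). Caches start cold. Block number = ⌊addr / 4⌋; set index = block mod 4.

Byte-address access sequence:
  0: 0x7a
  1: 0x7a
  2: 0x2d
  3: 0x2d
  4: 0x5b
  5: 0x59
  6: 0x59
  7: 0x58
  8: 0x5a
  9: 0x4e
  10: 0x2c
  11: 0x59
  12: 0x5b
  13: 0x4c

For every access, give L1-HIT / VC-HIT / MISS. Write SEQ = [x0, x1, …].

SEQ = [MISS, L1-HIT, MISS, L1-HIT, MISS, L1-HIT, L1-HIT, L1-HIT, L1-HIT, MISS, VC-HIT, L1-HIT, L1-HIT, VC-HIT]

0: 0x7a (blk 30, set 2) → MISS  vc=[]
1: 0x7a (blk 30, set 2) → L1-HIT  vc=[]
2: 0x2d (blk 11, set 3) → MISS  vc=[]
3: 0x2d (blk 11, set 3) → L1-HIT  vc=[]
4: 0x5b (blk 22, set 2) → MISS  vc=[30]
5: 0x59 (blk 22, set 2) → L1-HIT  vc=[30]
6: 0x59 (blk 22, set 2) → L1-HIT  vc=[30]
7: 0x58 (blk 22, set 2) → L1-HIT  vc=[30]
8: 0x5a (blk 22, set 2) → L1-HIT  vc=[30]
9: 0x4e (blk 19, set 3) → MISS  vc=[30, 11]
10: 0x2c (blk 11, set 3) → VC-HIT  vc=[30, 19]
11: 0x59 (blk 22, set 2) → L1-HIT  vc=[30, 19]
12: 0x5b (blk 22, set 2) → L1-HIT  vc=[30, 19]
13: 0x4c (blk 19, set 3) → VC-HIT  vc=[30, 11]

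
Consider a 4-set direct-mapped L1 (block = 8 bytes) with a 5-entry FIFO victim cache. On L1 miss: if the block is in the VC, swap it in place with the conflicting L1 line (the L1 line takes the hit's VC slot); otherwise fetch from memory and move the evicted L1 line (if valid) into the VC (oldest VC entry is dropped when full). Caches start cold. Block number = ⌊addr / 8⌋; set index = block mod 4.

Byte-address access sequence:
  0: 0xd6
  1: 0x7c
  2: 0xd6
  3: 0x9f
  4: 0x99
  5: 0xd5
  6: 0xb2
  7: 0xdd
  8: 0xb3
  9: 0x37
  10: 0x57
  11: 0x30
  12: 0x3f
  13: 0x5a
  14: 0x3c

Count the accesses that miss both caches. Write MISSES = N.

MISSES = 9

  [0] addr=0xd6 blk=26 s=2: MISS | VC []
  [1] addr=0x7c blk=15 s=3: MISS | VC []
  [2] addr=0xd6 blk=26 s=2: L1-HIT | VC []
  [3] addr=0x9f blk=19 s=3: MISS | VC [15]
  [4] addr=0x99 blk=19 s=3: L1-HIT | VC [15]
  [5] addr=0xd5 blk=26 s=2: L1-HIT | VC [15]
  [6] addr=0xb2 blk=22 s=2: MISS | VC [15, 26]
  [7] addr=0xdd blk=27 s=3: MISS | VC [15, 26, 19]
  [8] addr=0xb3 blk=22 s=2: L1-HIT | VC [15, 26, 19]
  [9] addr=0x37 blk=6 s=2: MISS | VC [15, 26, 19, 22]
  [10] addr=0x57 blk=10 s=2: MISS | VC [15, 26, 19, 22, 6]
  [11] addr=0x30 blk=6 s=2: VC-HIT | VC [15, 26, 19, 22, 10]
  [12] addr=0x3f blk=7 s=3: MISS | VC [26, 19, 22, 10, 27]
  [13] addr=0x5a blk=11 s=3: MISS | VC [19, 22, 10, 27, 7]
  [14] addr=0x3c blk=7 s=3: VC-HIT | VC [19, 22, 10, 27, 11]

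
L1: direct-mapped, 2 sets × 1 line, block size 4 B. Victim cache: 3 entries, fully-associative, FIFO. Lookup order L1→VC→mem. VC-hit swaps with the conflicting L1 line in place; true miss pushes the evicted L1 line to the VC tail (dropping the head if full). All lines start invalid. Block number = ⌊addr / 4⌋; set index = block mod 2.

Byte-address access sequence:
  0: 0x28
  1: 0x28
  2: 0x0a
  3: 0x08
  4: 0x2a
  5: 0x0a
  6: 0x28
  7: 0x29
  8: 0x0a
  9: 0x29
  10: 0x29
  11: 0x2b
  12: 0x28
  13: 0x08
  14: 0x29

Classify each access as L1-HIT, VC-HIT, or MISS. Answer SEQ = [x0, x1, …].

SEQ = [MISS, L1-HIT, MISS, L1-HIT, VC-HIT, VC-HIT, VC-HIT, L1-HIT, VC-HIT, VC-HIT, L1-HIT, L1-HIT, L1-HIT, VC-HIT, VC-HIT]

  [0] addr=0x28 blk=10 s=0: MISS | VC []
  [1] addr=0x28 blk=10 s=0: L1-HIT | VC []
  [2] addr=0xa blk=2 s=0: MISS | VC [10]
  [3] addr=0x8 blk=2 s=0: L1-HIT | VC [10]
  [4] addr=0x2a blk=10 s=0: VC-HIT | VC [2]
  [5] addr=0xa blk=2 s=0: VC-HIT | VC [10]
  [6] addr=0x28 blk=10 s=0: VC-HIT | VC [2]
  [7] addr=0x29 blk=10 s=0: L1-HIT | VC [2]
  [8] addr=0xa blk=2 s=0: VC-HIT | VC [10]
  [9] addr=0x29 blk=10 s=0: VC-HIT | VC [2]
  [10] addr=0x29 blk=10 s=0: L1-HIT | VC [2]
  [11] addr=0x2b blk=10 s=0: L1-HIT | VC [2]
  [12] addr=0x28 blk=10 s=0: L1-HIT | VC [2]
  [13] addr=0x8 blk=2 s=0: VC-HIT | VC [10]
  [14] addr=0x29 blk=10 s=0: VC-HIT | VC [2]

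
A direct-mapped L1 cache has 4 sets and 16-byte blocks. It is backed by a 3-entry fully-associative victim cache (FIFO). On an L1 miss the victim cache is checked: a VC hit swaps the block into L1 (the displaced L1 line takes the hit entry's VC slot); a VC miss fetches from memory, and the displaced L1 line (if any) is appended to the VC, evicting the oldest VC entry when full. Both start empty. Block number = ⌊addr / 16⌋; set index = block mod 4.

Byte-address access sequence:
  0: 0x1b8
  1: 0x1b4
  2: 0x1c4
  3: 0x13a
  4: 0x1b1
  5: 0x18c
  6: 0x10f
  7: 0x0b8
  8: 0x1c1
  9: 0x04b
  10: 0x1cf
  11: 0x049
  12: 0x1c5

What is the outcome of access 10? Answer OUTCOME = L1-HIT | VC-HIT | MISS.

OUTCOME = VC-HIT

0: 0x1b8 (blk 27, set 3) → MISS  vc=[]
1: 0x1b4 (blk 27, set 3) → L1-HIT  vc=[]
2: 0x1c4 (blk 28, set 0) → MISS  vc=[]
3: 0x13a (blk 19, set 3) → MISS  vc=[27]
4: 0x1b1 (blk 27, set 3) → VC-HIT  vc=[19]
5: 0x18c (blk 24, set 0) → MISS  vc=[19, 28]
6: 0x10f (blk 16, set 0) → MISS  vc=[19, 28, 24]
7: 0xb8 (blk 11, set 3) → MISS  vc=[28, 24, 27]
8: 0x1c1 (blk 28, set 0) → VC-HIT  vc=[16, 24, 27]
9: 0x4b (blk 4, set 0) → MISS  vc=[24, 27, 28]
10: 0x1cf (blk 28, set 0) → VC-HIT  vc=[24, 27, 4]
11: 0x49 (blk 4, set 0) → VC-HIT  vc=[24, 27, 28]
12: 0x1c5 (blk 28, set 0) → VC-HIT  vc=[24, 27, 4]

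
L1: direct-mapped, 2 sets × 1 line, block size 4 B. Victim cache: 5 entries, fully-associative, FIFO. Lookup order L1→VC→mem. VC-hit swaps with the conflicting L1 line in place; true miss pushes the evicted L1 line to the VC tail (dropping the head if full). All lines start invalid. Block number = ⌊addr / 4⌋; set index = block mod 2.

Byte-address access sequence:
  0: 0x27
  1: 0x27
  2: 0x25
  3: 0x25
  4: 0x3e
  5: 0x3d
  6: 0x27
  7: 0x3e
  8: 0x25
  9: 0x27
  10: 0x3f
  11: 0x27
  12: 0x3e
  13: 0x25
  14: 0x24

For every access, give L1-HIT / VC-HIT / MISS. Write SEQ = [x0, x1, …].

0: 0x27 (blk 9, set 1) → MISS  vc=[]
1: 0x27 (blk 9, set 1) → L1-HIT  vc=[]
2: 0x25 (blk 9, set 1) → L1-HIT  vc=[]
3: 0x25 (blk 9, set 1) → L1-HIT  vc=[]
4: 0x3e (blk 15, set 1) → MISS  vc=[9]
5: 0x3d (blk 15, set 1) → L1-HIT  vc=[9]
6: 0x27 (blk 9, set 1) → VC-HIT  vc=[15]
7: 0x3e (blk 15, set 1) → VC-HIT  vc=[9]
8: 0x25 (blk 9, set 1) → VC-HIT  vc=[15]
9: 0x27 (blk 9, set 1) → L1-HIT  vc=[15]
10: 0x3f (blk 15, set 1) → VC-HIT  vc=[9]
11: 0x27 (blk 9, set 1) → VC-HIT  vc=[15]
12: 0x3e (blk 15, set 1) → VC-HIT  vc=[9]
13: 0x25 (blk 9, set 1) → VC-HIT  vc=[15]
14: 0x24 (blk 9, set 1) → L1-HIT  vc=[15]

SEQ = [MISS, L1-HIT, L1-HIT, L1-HIT, MISS, L1-HIT, VC-HIT, VC-HIT, VC-HIT, L1-HIT, VC-HIT, VC-HIT, VC-HIT, VC-HIT, L1-HIT]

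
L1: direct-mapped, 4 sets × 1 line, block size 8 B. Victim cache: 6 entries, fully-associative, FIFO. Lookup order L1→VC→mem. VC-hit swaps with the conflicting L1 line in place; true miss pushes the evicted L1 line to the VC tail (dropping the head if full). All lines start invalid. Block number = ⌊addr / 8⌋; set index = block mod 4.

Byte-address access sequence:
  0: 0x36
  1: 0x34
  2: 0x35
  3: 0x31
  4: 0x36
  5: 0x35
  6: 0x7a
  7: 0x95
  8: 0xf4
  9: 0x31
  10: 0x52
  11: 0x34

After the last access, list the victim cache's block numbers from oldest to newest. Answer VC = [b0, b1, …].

  [0] addr=0x36 blk=6 s=2: MISS | VC []
  [1] addr=0x34 blk=6 s=2: L1-HIT | VC []
  [2] addr=0x35 blk=6 s=2: L1-HIT | VC []
  [3] addr=0x31 blk=6 s=2: L1-HIT | VC []
  [4] addr=0x36 blk=6 s=2: L1-HIT | VC []
  [5] addr=0x35 blk=6 s=2: L1-HIT | VC []
  [6] addr=0x7a blk=15 s=3: MISS | VC []
  [7] addr=0x95 blk=18 s=2: MISS | VC [6]
  [8] addr=0xf4 blk=30 s=2: MISS | VC [6, 18]
  [9] addr=0x31 blk=6 s=2: VC-HIT | VC [30, 18]
  [10] addr=0x52 blk=10 s=2: MISS | VC [30, 18, 6]
  [11] addr=0x34 blk=6 s=2: VC-HIT | VC [30, 18, 10]

VC = [30, 18, 10]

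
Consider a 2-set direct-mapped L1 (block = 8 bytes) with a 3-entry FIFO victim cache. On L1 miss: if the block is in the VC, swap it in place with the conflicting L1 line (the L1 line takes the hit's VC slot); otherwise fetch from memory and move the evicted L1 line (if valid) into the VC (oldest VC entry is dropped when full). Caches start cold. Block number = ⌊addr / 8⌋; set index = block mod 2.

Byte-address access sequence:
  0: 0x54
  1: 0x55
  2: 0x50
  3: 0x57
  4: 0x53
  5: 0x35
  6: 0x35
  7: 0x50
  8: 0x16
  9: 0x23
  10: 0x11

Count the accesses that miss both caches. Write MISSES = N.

MISSES = 4

  [0] addr=0x54 blk=10 s=0: MISS | VC []
  [1] addr=0x55 blk=10 s=0: L1-HIT | VC []
  [2] addr=0x50 blk=10 s=0: L1-HIT | VC []
  [3] addr=0x57 blk=10 s=0: L1-HIT | VC []
  [4] addr=0x53 blk=10 s=0: L1-HIT | VC []
  [5] addr=0x35 blk=6 s=0: MISS | VC [10]
  [6] addr=0x35 blk=6 s=0: L1-HIT | VC [10]
  [7] addr=0x50 blk=10 s=0: VC-HIT | VC [6]
  [8] addr=0x16 blk=2 s=0: MISS | VC [6, 10]
  [9] addr=0x23 blk=4 s=0: MISS | VC [6, 10, 2]
  [10] addr=0x11 blk=2 s=0: VC-HIT | VC [6, 10, 4]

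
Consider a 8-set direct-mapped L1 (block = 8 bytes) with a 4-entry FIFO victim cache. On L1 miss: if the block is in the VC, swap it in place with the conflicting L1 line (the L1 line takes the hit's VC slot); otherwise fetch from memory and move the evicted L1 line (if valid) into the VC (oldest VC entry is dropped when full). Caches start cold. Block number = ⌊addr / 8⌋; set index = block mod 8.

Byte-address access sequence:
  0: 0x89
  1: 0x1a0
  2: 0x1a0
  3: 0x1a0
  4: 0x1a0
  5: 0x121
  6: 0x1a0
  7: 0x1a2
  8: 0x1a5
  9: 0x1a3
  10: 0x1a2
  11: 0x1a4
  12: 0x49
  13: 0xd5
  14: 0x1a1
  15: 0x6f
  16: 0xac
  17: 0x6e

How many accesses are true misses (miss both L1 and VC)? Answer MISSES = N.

MISSES = 7

  [0] addr=0x89 blk=17 s=1: MISS | VC []
  [1] addr=0x1a0 blk=52 s=4: MISS | VC []
  [2] addr=0x1a0 blk=52 s=4: L1-HIT | VC []
  [3] addr=0x1a0 blk=52 s=4: L1-HIT | VC []
  [4] addr=0x1a0 blk=52 s=4: L1-HIT | VC []
  [5] addr=0x121 blk=36 s=4: MISS | VC [52]
  [6] addr=0x1a0 blk=52 s=4: VC-HIT | VC [36]
  [7] addr=0x1a2 blk=52 s=4: L1-HIT | VC [36]
  [8] addr=0x1a5 blk=52 s=4: L1-HIT | VC [36]
  [9] addr=0x1a3 blk=52 s=4: L1-HIT | VC [36]
  [10] addr=0x1a2 blk=52 s=4: L1-HIT | VC [36]
  [11] addr=0x1a4 blk=52 s=4: L1-HIT | VC [36]
  [12] addr=0x49 blk=9 s=1: MISS | VC [36, 17]
  [13] addr=0xd5 blk=26 s=2: MISS | VC [36, 17]
  [14] addr=0x1a1 blk=52 s=4: L1-HIT | VC [36, 17]
  [15] addr=0x6f blk=13 s=5: MISS | VC [36, 17]
  [16] addr=0xac blk=21 s=5: MISS | VC [36, 17, 13]
  [17] addr=0x6e blk=13 s=5: VC-HIT | VC [36, 17, 21]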